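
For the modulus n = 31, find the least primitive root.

3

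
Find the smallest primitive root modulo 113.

φ(113) = 113 − 1 = 112 = 2^4 · 7.
Test candidates g = 2, 3, … against the prime factors q ∈ {2, 7} of φ(113): g is a generator iff g^(112/q) ≢ 1 for every such q.
g = 2: 2^56 ≡ 1 — hits 1, so not a primitive root.
g = 3: 3^56 ≡ 112; 3^16 ≡ 49 — none is 1, so 3 is a primitive root.
Hence the least primitive root of 113 is 3.

3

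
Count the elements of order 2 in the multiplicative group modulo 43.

1

φ(43) = 43 − 1 = 42 = 2 · 3 · 7.
Since (Z/43Z)^× is cyclic of order 42, the number of elements of order d is φ(d) when d | 42 and 0 otherwise.
2 | 42, and φ(2) = 2 − 1 = 1.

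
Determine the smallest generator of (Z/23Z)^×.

5

φ(23) = 23 − 1 = 22 = 2 · 11.
g is a primitive root iff g^(22/q) ≢ 1 (mod 23) for each prime q ∈ {2, 11}.
g = 2: 2^11 ≡ 1 — hits 1, so not a primitive root.
g = 3: 3^11 ≡ 1 — hits 1, so not a primitive root.
g = 4: 4^11 ≡ 1 — hits 1, so not a primitive root.
g = 5: 5^11 ≡ 22; 5^2 ≡ 2 — none is 1, so 5 is a primitive root.
The smallest primitive root modulo 23 is 5.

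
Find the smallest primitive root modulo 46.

φ(46) = φ(2)·φ(23) = 1·22 = 22 = 2 · 11.
g is a primitive root iff g^(22/q) ≢ 1 (mod 46) for each prime q ∈ {2, 11}.
g = 2: gcd(2, 46) = 2 > 1, not a unit — skip.
g = 3: 3^11 ≡ 1 — hits 1, so not a primitive root.
g = 4: gcd(4, 46) = 2 > 1, not a unit — skip.
g = 5: 5^11 ≡ 45; 5^2 ≡ 25 — none is 1, so 5 is a primitive root.
The smallest primitive root modulo 46 is 5.

5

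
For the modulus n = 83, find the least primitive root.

φ(83) = 83 − 1 = 82 = 2 · 41.
Test candidates g = 2, 3, … against the prime factors q ∈ {2, 41} of φ(83): g is a generator iff g^(82/q) ≢ 1 for every such q.
g = 2: 2^41 ≡ 82; 2^2 ≡ 4 — none is 1, so 2 is a primitive root.
Hence the least primitive root of 83 is 2.

2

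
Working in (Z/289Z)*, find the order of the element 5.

By Lagrange's theorem, ord_289(5) divides φ(289) = φ(17^2) = 17·(17−1) = 272 = 2^4 · 17.
Divisors of 272: 1, 2, 4, 8, 16, 17, 34, 68, 136, 272.
Compute 5^d (mod 289) for the divisors d until we hit 1:
5^1 ≡ 5 (mod 289)
5^2 ≡ 25 (mod 289)
5^4 ≡ 47 (mod 289)
5^8 ≡ 186 (mod 289)
5^16 ≡ 205 (mod 289)
5^17 ≡ 158 (mod 289)
5^34 ≡ 110 (mod 289)
5^68 ≡ 251 (mod 289)
5^136 ≡ 288 (mod 289)
5^272 ≡ 1 (mod 289) ✓
The smallest such exponent is 272, so the order of 5 is 272.

272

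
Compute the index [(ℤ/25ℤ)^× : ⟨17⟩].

1

ord(17) | φ(25) = φ(5^2) = 5·(5−1) = 20 = 2^2 · 5.
Divisors of 20: 1, 2, 4, 5, 10, 20.
Check 17^d mod 25 for each divisor in increasing order:
17^1 ≡ 17 (mod 25)
17^2 ≡ 14 (mod 25)
17^4 ≡ 21 (mod 25)
17^5 ≡ 7 (mod 25)
17^10 ≡ 24 (mod 25)
17^20 ≡ 1 (mod 25) ✓
Thus |⟨17⟩| = ord(17) = 20.
The index is φ(25) / ord(17) = 20 / 20 = 1.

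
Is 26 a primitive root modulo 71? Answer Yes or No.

No

φ(71) = 71 − 1 = 70 = 2 · 5 · 7.
An element g generates (Z/71Z)^× iff g^(70/q) ≢ 1 (mod 71) for each prime q ∈ {2, 5, 7}.
26^35 ≡ 70 (mod 71)  [q = 2: ≢ 1 ✓]
26^14 ≡ 1 (mod 71)  [q = 5: ≡ 1 ✗]
26^10 ≡ 32 (mod 71)  [q = 7: ≢ 1 ✓]
Since 26^14 ≡ 1, the order of 26 divides 14 < 70, so 26 is not a primitive root.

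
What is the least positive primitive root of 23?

5

φ(23) = 23 − 1 = 22 = 2 · 11.
g is a primitive root iff g^(22/q) ≢ 1 (mod 23) for each prime q ∈ {2, 11}.
g = 2: 2^11 ≡ 1 — hits 1, so not a primitive root.
g = 3: 3^11 ≡ 1 — hits 1, so not a primitive root.
g = 4: 4^11 ≡ 1 — hits 1, so not a primitive root.
g = 5: 5^11 ≡ 22; 5^2 ≡ 2 — none is 1, so 5 is a primitive root.
Hence the least primitive root of 23 is 5.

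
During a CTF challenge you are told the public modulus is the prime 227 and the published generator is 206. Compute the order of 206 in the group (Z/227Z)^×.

226

ord(206) | φ(227) = 227 − 1 = 226 = 2 · 113.
Divisors of 226: 1, 2, 113, 226.
Evaluate successive powers at the divisors of 226:
206^1 ≡ 206
206^2 ≡ 214
206^113 ≡ 226
206^226 ≡ 1
Therefore the multiplicative order of 206 modulo 227 is 226.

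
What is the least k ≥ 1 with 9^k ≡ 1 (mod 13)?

3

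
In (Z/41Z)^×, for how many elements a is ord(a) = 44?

0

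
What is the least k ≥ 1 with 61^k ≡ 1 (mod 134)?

ord(61) | φ(134) = φ(2)·φ(67) = 1·66 = 66 = 2 · 3 · 11.
Divisors of 66: 1, 2, 3, 6, 11, 22, 33, 66.
Test each divisor d:
61^1 ≡ 61
61^2 ≡ 103
61^3 ≡ 119
61^6 ≡ 91
61^11 ≡ 105
61^22 ≡ 37
61^33 ≡ 133
61^66 ≡ 1
So ord_134(61) = 66.

66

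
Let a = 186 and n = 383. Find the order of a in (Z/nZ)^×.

191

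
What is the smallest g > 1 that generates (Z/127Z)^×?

φ(127) = 127 − 1 = 126 = 2 · 3^2 · 7.
Test candidates g = 2, 3, … against the prime factors q ∈ {2, 3, 7} of φ(127): g is a generator iff g^(126/q) ≢ 1 for every such q.
g = 2: 2^63 ≡ 1 — hits 1, so not a primitive root.
g = 3: 3^63 ≡ 126; 3^42 ≡ 107; 3^18 ≡ 4 — none is 1, so 3 is a primitive root.
So 3 is the smallest generator of (Z/127Z)^×.

3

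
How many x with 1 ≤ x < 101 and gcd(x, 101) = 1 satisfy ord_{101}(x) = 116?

φ(101) = 101 − 1 = 100 = 2^2 · 5^2.
Since (Z/101Z)^× is cyclic of order 100, the number of elements of order d is φ(d) when d | 100 and 0 otherwise.
Since 116 ∤ 100, the count is 0.

0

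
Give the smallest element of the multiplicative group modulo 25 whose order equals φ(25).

2

φ(25) = φ(5^2) = 5·(5−1) = 20 = 2^2 · 5.
g is a primitive root iff g^(20/q) ≢ 1 (mod 25) for each prime q ∈ {2, 5}.
g = 2: 2^10 ≡ 24; 2^4 ≡ 16 — none is 1, so 2 is a primitive root.
The smallest primitive root modulo 25 is 2.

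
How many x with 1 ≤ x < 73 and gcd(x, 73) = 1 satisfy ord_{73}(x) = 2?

1

φ(73) = 73 − 1 = 72 = 2^3 · 3^2.
Since (Z/73Z)^× is cyclic of order 72, the number of elements of order d is φ(d) when d | 72 and 0 otherwise.
2 | 72, and φ(2) = 2 − 1 = 1.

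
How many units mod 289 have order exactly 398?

0

φ(289) = φ(17^2) = 17·(17−1) = 272 = 2^4 · 17.
(Z/289Z)^× is cyclic (|G| = 272); a cyclic group of order m has exactly φ(d) elements of each order d | m, and none otherwise.
Here 272 is not a multiple of 398, so there are no elements of order 398.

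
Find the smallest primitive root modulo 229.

6

φ(229) = 229 − 1 = 228 = 2^2 · 3 · 19.
Test candidates g = 2, 3, … against the prime factors q ∈ {2, 3, 19} of φ(229): g is a generator iff g^(228/q) ≢ 1 for every such q.
g = 2: 2^114 ≡ 228; 2^76 ≡ 1 — hits 1, so not a primitive root.
g = 3: 3^114 ≡ 1 — hits 1, so not a primitive root.
g = 4: 4^114 ≡ 1 — hits 1, so not a primitive root.
g = 5: 5^114 ≡ 1 — hits 1, so not a primitive root.
g = 6: 6^114 ≡ 228; 6^76 ≡ 134; 6^12 ≡ 165 — none is 1, so 6 is a primitive root.
The smallest primitive root modulo 229 is 6.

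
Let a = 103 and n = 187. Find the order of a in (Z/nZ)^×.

By Lagrange's theorem, ord_187(103) divides φ(187) = φ(11·17) = (11−1)·(17−1) = 10·16 = 160 = 2^5 · 5.
Divisors of 160: 1, 2, 4, 5, 8, 10, 16, 20, 32, 40, 80, 160.
Compute 103^d (mod 187) for the divisors d until we hit 1:
103^1 ≡ 103 (mod 187)
103^2 ≡ 137 (mod 187)
103^4 ≡ 69 (mod 187)
103^5 ≡ 1 (mod 187) ✓
Hence ord(103) = 5.

5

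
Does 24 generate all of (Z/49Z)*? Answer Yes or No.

Yes

φ(49) = φ(7^2) = 7·(7−1) = 42 = 2 · 3 · 7.
It suffices to check that the order of 24 is not a proper divisor of 42: compute 24^(42/q) for q ∈ {2, 3, 7}.
24^21 ≡ 48 (mod 49)  [q = 2: ≢ 1 ✓]
24^14 ≡ 30 (mod 49)  [q = 3: ≢ 1 ✓]
24^6 ≡ 36 (mod 49)  [q = 7: ≢ 1 ✓]
Every test exponent gives a nontrivial residue, hence 24 generates the full group.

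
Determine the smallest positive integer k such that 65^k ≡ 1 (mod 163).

The order of 65 must divide φ(163) = 163 − 1 = 162 = 2 · 3^4.
Divisors of 162: 1, 2, 3, 6, 9, 18, 27, 54, 81, 162.
Check 65^d mod 163 for each divisor in increasing order:
65^1 ≡ 65
65^2 ≡ 150
65^3 ≡ 133
65^6 ≡ 85
65^9 ≡ 58
65^18 ≡ 104
65^27 ≡ 1
Therefore the multiplicative order of 65 modulo 163 is 27.

27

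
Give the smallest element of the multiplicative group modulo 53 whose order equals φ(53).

φ(53) = 53 − 1 = 52 = 2^2 · 13.
Test candidates g = 2, 3, … against the prime factors q ∈ {2, 13} of φ(53): g is a generator iff g^(52/q) ≢ 1 for every such q.
g = 2: 2^26 ≡ 52; 2^4 ≡ 16 — none is 1, so 2 is a primitive root.
So 2 is the smallest generator of (Z/53Z)^×.

2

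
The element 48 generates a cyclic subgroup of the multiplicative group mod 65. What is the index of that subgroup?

4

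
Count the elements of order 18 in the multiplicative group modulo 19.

φ(19) = 19 − 1 = 18 = 2 · 3^2.
(Z/19Z)^× is cyclic (|G| = 18); a cyclic group of order m has exactly φ(d) elements of each order d | m, and none otherwise.
18 = 2 · 3^2 divides 18, and φ(18) = 6.

6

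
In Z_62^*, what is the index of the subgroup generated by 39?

Since 39 ∈ (Z/62Z)^×, its order divides φ(62) = φ(2)·φ(31) = 1·30 = 30 = 2 · 3 · 5.
Divisors of 30: 1, 2, 3, 5, 6, 10, 15, 30.
Test each divisor d:
39^1 ≡ 39 (mod 62)
39^2 ≡ 33 (mod 62)
39^3 ≡ 47 (mod 62)
39^5 ≡ 1 (mod 62) ✓
So ord_62(39) = 5, hence |⟨39⟩| = 5.
The index is φ(62) / ord(39) = 30 / 5 = 6.

6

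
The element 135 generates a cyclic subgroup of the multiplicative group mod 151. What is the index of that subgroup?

The order of 135 must divide φ(151) = 151 − 1 = 150 = 2 · 3 · 5^2.
Divisors of 150: 1, 2, 3, 5, 6, 10, 15, 25, 30, 50, 75, 150.
Test each divisor d:
135^1 ≡ 135 (mod 151)
135^2 ≡ 105 (mod 151)
135^3 ≡ 132 (mod 151)
135^5 ≡ 119 (mod 151)
135^6 ≡ 59 (mod 151)
135^10 ≡ 118 (mod 151)
135^15 ≡ 150 (mod 151)
135^25 ≡ 33 (mod 151)
135^30 ≡ 1 (mod 151) ✓
Thus |⟨135⟩| = ord(135) = 30.
The index is φ(151) / ord(135) = 150 / 30 = 5.

5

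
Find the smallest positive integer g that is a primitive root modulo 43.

3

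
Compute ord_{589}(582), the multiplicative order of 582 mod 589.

30

Since 582 ∈ (Z/589Z)^×, its order divides φ(589) = φ(19·31) = (19−1)·(31−1) = 18·30 = 540 = 2^2 · 3^3 · 5.
Divisors of 540: 1, 2, 3, 4, 5, 6, 9, 10, 12, 15, 18, 20, 27, 30, 36, 45, 54, 60, 90, 108, 135, 180, 270, 540.
Test each divisor d:
582^1 ≡ 582
582^2 ≡ 49
582^3 ≡ 246
582^4 ≡ 45
582^5 ≡ 274
582^6 ≡ 438
582^9 ≡ 550
582^10 ≡ 273
582^12 ≡ 419
582^15 ≡ 588
582^18 ≡ 343
582^20 ≡ 315
582^27 ≡ 170
582^30 ≡ 1
So ord_589(582) = 30.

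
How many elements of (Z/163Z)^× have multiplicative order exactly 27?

18

φ(163) = 163 − 1 = 162 = 2 · 3^4.
In a cyclic group of order 162, there are φ(d) elements of order d for each divisor d of 162, and zero for non-divisors.
27 = 3^3 divides 162, and φ(27) = 18.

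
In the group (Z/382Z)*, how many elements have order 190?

φ(382) = φ(2)·φ(191) = 1·190 = 190 = 2 · 5 · 19.
(Z/382Z)^× is cyclic (|G| = 190); a cyclic group of order m has exactly φ(d) elements of each order d | m, and none otherwise.
190 = 2 · 5 · 19 divides 190, and φ(190) = 72.

72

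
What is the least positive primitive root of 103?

5

φ(103) = 103 − 1 = 102 = 2 · 3 · 17.
g is a primitive root iff g^(102/q) ≢ 1 (mod 103) for each prime q ∈ {2, 3, 17}.
g = 2: 2^51 ≡ 1 — hits 1, so not a primitive root.
g = 3: 3^51 ≡ 102; 3^34 ≡ 1 — hits 1, so not a primitive root.
g = 4: 4^51 ≡ 1 — hits 1, so not a primitive root.
g = 5: 5^51 ≡ 102; 5^34 ≡ 56; 5^6 ≡ 72 — none is 1, so 5 is a primitive root.
The smallest primitive root modulo 103 is 5.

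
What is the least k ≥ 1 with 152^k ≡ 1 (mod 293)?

146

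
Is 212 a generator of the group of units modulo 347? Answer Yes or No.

No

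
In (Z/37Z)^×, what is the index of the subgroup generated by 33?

4

By Lagrange's theorem, ord_37(33) divides φ(37) = 37 − 1 = 36 = 2^2 · 3^2.
Divisors of 36: 1, 2, 3, 4, 6, 9, 12, 18, 36.
Compute 33^d (mod 37) for the divisors d until we hit 1:
33^1 ≡ 33
33^2 ≡ 16
33^3 ≡ 10
33^4 ≡ 34
33^6 ≡ 26
33^9 ≡ 1
The order of 33 is 9, so the subgroup it generates has 9 elements.
[(Z/37Z)^× : ⟨33⟩] = 36/9 = 4.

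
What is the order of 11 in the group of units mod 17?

Since 11 ∈ (Z/17Z)^×, its order divides φ(17) = 17 − 1 = 16 = 2^4.
Divisors of 16: 1, 2, 4, 8, 16.
Evaluate successive powers at the divisors of 16:
11^1 ≡ 11
11^2 ≡ 2
11^4 ≡ 4
11^8 ≡ 16
11^16 ≡ 1
Hence ord(11) = 16.

16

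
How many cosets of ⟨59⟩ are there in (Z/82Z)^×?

Since 59 ∈ (Z/82Z)^×, its order divides φ(82) = φ(2)·φ(41) = 1·40 = 40 = 2^3 · 5.
Divisors of 40: 1, 2, 4, 5, 8, 10, 20, 40.
Compute 59^d (mod 82) for the divisors d until we hit 1:
59^1 ≡ 59 (mod 82)
59^2 ≡ 37 (mod 82)
59^4 ≡ 57 (mod 82)
59^5 ≡ 1 (mod 82) ✓
So ord_82(59) = 5, hence |⟨59⟩| = 5.
[(Z/82Z)^× : ⟨59⟩] = 40/5 = 8.

8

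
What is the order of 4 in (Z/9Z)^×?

Since 4 ∈ (Z/9Z)^×, its order divides φ(9) = φ(3^2) = 3·(3−1) = 6 = 2 · 3.
Divisors of 6: 1, 2, 3, 6.
Compute 4^d (mod 9) for the divisors d until we hit 1:
4^1 ≡ 4
4^2 ≡ 7
4^3 ≡ 1
Therefore the multiplicative order of 4 modulo 9 is 3.

3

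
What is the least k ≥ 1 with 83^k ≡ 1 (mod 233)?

232

By Lagrange's theorem, ord_233(83) divides φ(233) = 233 − 1 = 232 = 2^3 · 29.
Divisors of 232: 1, 2, 4, 8, 29, 58, 116, 232.
Compute 83^d (mod 233) for the divisors d until we hit 1:
83^1 ≡ 83 (mod 233)
83^2 ≡ 132 (mod 233)
83^4 ≡ 182 (mod 233)
83^8 ≡ 38 (mod 233)
83^29 ≡ 97 (mod 233)
83^58 ≡ 89 (mod 233)
83^116 ≡ 232 (mod 233)
83^232 ≡ 1 (mod 233) ✓
Therefore the multiplicative order of 83 modulo 233 is 232.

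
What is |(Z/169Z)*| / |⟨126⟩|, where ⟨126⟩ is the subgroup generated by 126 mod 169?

The order of 126 must divide φ(169) = φ(13^2) = 13·(13−1) = 156 = 2^2 · 3 · 13.
Divisors of 156: 1, 2, 3, 4, 6, 12, 13, 26, 39, 52, 78, 156.
Check 126^d mod 169 for each divisor in increasing order:
126^1 ≡ 126
126^2 ≡ 159
126^3 ≡ 92
126^4 ≡ 100
126^6 ≡ 14
126^12 ≡ 27
126^13 ≡ 22
126^26 ≡ 146
126^39 ≡ 1
The order of 126 is 39, so the subgroup it generates has 39 elements.
The index is φ(169) / ord(126) = 156 / 39 = 4.

4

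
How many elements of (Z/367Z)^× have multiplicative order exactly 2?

1

φ(367) = 367 − 1 = 366 = 2 · 3 · 61.
In a cyclic group of order 366, there are φ(d) elements of order d for each divisor d of 366, and zero for non-divisors.
2 | 366, and φ(2) = 2 − 1 = 1.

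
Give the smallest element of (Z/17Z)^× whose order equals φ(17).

φ(17) = 17 − 1 = 16 = 2^4.
Test candidates g = 2, 3, … against the prime factors q ∈ {2} of φ(17): g is a generator iff g^(16/q) ≢ 1 for every such q.
g = 2: 2^8 ≡ 1 — hits 1, so not a primitive root.
g = 3: 3^8 ≡ 16 — none is 1, so 3 is a primitive root.
Hence the least primitive root of 17 is 3.

3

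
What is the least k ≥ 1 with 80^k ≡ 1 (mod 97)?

96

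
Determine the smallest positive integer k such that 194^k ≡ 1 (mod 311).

ord(194) | φ(311) = 311 − 1 = 310 = 2 · 5 · 31.
Divisors of 310: 1, 2, 5, 10, 31, 62, 155, 310.
Test each divisor d:
194^1 ≡ 194 (mod 311)
194^2 ≡ 5 (mod 311)
194^5 ≡ 185 (mod 311)
194^10 ≡ 15 (mod 311)
194^31 ≡ 95 (mod 311)
194^62 ≡ 6 (mod 311)
194^155 ≡ 310 (mod 311)
194^310 ≡ 1 (mod 311) ✓
Hence ord(194) = 310.

310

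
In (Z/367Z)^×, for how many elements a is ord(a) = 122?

φ(367) = 367 − 1 = 366 = 2 · 3 · 61.
(Z/367Z)^× is cyclic (|G| = 366); a cyclic group of order m has exactly φ(d) elements of each order d | m, and none otherwise.
122 = 2 · 61 divides 366, and φ(122) = 60.

60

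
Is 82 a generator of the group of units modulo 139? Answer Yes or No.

φ(139) = 139 − 1 = 138 = 2 · 3 · 23.
Test 82^(138/q) mod 139 for each prime factor q of 138:
82^69 ≡ 138 (mod 139)  [q = 2: ≢ 1 ✓]
82^46 ≡ 1 (mod 139)  [q = 3: ≡ 1 ✗]
82^6 ≡ 79 (mod 139)  [q = 23: ≢ 1 ✓]
Since 82^46 ≡ 1, the order of 82 divides 46 < 138, so 82 is not a primitive root.

No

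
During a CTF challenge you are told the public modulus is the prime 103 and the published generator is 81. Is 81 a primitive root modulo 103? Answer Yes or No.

No

φ(103) = 103 − 1 = 102 = 2 · 3 · 17.
It suffices to check that the order of 81 is not a proper divisor of 102: compute 81^(102/q) for q ∈ {2, 3, 17}.
81^51 ≡ 1 (mod 103)  [q = 2: ≡ 1 ✗]
81^34 ≡ 1 (mod 103)  [q = 3: ≡ 1 ✗]
81^6 ≡ 79 (mod 103)  [q = 17: ≢ 1 ✓]
81^51 ≡ 1 shows ord(81) | 51, strictly less than φ(103); not a primitive root.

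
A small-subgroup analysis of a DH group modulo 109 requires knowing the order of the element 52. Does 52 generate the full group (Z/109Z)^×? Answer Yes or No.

Yes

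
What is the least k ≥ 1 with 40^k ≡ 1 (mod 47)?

Since 40 ∈ (Z/47Z)^×, its order divides φ(47) = 47 − 1 = 46 = 2 · 23.
Divisors of 46: 1, 2, 23, 46.
Evaluate successive powers at the divisors of 46:
40^1 ≡ 40
40^2 ≡ 2
40^23 ≡ 46
40^46 ≡ 1
Hence ord(40) = 46.

46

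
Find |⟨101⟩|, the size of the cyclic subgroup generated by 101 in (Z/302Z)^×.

50

By Lagrange's theorem, ord_302(101) divides φ(302) = φ(2)·φ(151) = 1·150 = 150 = 2 · 3 · 5^2.
Divisors of 150: 1, 2, 3, 5, 6, 10, 15, 25, 30, 50, 75, 150.
Compute 101^d (mod 302) for the divisors d until we hit 1:
101^1 ≡ 101 (mod 302)
101^2 ≡ 235 (mod 302)
101^3 ≡ 179 (mod 302)
101^5 ≡ 87 (mod 302)
101^6 ≡ 29 (mod 302)
101^10 ≡ 19 (mod 302)
101^15 ≡ 143 (mod 302)
101^25 ≡ 301 (mod 302)
101^30 ≡ 215 (mod 302)
101^50 ≡ 1 (mod 302) ✓
Hence ord(101) = 50.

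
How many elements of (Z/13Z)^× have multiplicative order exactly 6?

φ(13) = 13 − 1 = 12 = 2^2 · 3.
(Z/13Z)^× is cyclic (|G| = 12); a cyclic group of order m has exactly φ(d) elements of each order d | m, and none otherwise.
6 = 2 · 3 divides 12, and φ(6) = 2.

2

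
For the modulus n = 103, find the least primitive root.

5

φ(103) = 103 − 1 = 102 = 2 · 3 · 17.
Test candidates g = 2, 3, … against the prime factors q ∈ {2, 3, 17} of φ(103): g is a generator iff g^(102/q) ≢ 1 for every such q.
g = 2: 2^51 ≡ 1 — hits 1, so not a primitive root.
g = 3: 3^51 ≡ 102; 3^34 ≡ 1 — hits 1, so not a primitive root.
g = 4: 4^51 ≡ 1 — hits 1, so not a primitive root.
g = 5: 5^51 ≡ 102; 5^34 ≡ 56; 5^6 ≡ 72 — none is 1, so 5 is a primitive root.
So 5 is the smallest generator of (Z/103Z)^×.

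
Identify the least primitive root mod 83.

2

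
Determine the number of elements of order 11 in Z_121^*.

φ(121) = φ(11^2) = 11·(11−1) = 110 = 2 · 5 · 11.
Since (Z/121Z)^× is cyclic of order 110, the number of elements of order d is φ(d) when d | 110 and 0 otherwise.
11 | 110, and φ(11) = 11 − 1 = 10.

10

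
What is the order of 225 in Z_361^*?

The order of 225 must divide φ(361) = φ(19^2) = 19·(19−1) = 342 = 2 · 3^2 · 19.
Divisors of 342: 1, 2, 3, 6, 9, 18, 19, 38, 57, 114, 171, 342.
Check 225^d mod 361 for each divisor in increasing order:
225^1 ≡ 225
225^2 ≡ 85
225^3 ≡ 353
225^6 ≡ 64
225^9 ≡ 210
225^18 ≡ 58
225^19 ≡ 54
225^38 ≡ 28
225^57 ≡ 68
225^114 ≡ 292
225^171 ≡ 1
So ord_361(225) = 171.

171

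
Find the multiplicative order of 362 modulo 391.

176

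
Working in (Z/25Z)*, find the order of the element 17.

By Lagrange's theorem, ord_25(17) divides φ(25) = φ(5^2) = 5·(5−1) = 20 = 2^2 · 5.
Divisors of 20: 1, 2, 4, 5, 10, 20.
Test each divisor d:
17^1 ≡ 17
17^2 ≡ 14
17^4 ≡ 21
17^5 ≡ 7
17^10 ≡ 24
17^20 ≡ 1
Therefore the multiplicative order of 17 modulo 25 is 20.

20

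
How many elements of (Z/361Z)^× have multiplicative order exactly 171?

φ(361) = φ(19^2) = 19·(19−1) = 342 = 2 · 3^2 · 19.
Since (Z/361Z)^× is cyclic of order 342, the number of elements of order d is φ(d) when d | 342 and 0 otherwise.
171 = 3^2 · 19 divides 342, and φ(171) = 108.

108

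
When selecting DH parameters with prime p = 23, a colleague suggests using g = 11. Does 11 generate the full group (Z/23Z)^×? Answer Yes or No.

Yes

φ(23) = 23 − 1 = 22 = 2 · 11.
It suffices to check that the order of 11 is not a proper divisor of 22: compute 11^(22/q) for q ∈ {2, 11}.
11^11 ≡ 22 (mod 23)  [q = 2: ≢ 1 ✓]
11^2 ≡ 6 (mod 23)  [q = 11: ≢ 1 ✓]
Every test exponent gives a nontrivial residue, hence 11 generates the full group.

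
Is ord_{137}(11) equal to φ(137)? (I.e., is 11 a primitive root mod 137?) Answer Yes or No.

No

φ(137) = 137 − 1 = 136 = 2^3 · 17.
It suffices to check that the order of 11 is not a proper divisor of 136: compute 11^(136/q) for q ∈ {2, 17}.
11^68 ≡ 1 (mod 137)  [q = 2: ≡ 1 ✗]
11^8 ≡ 50 (mod 137)  [q = 17: ≢ 1 ✓]
Since 11^68 ≡ 1, the order of 11 divides 68 < 136, so 11 is not a primitive root.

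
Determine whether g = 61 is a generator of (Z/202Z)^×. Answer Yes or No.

φ(202) = φ(2)·φ(101) = 1·100 = 100 = 2^2 · 5^2.
An element g generates (Z/202Z)^× iff g^(100/q) ≢ 1 (mod 202) for each prime q ∈ {2, 5}.
61^50 ≡ 201 (mod 202)  [q = 2: ≢ 1 ✓]
61^20 ≡ 137 (mod 202)  [q = 5: ≢ 1 ✓]
Every test exponent gives a nontrivial residue, hence 61 generates the full group.

Yes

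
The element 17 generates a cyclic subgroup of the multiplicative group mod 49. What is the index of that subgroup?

Since 17 ∈ (Z/49Z)^×, its order divides φ(49) = φ(7^2) = 7·(7−1) = 42 = 2 · 3 · 7.
Divisors of 42: 1, 2, 3, 6, 7, 14, 21, 42.
Evaluate successive powers at the divisors of 42:
17^1 ≡ 17 (mod 49)
17^2 ≡ 44 (mod 49)
17^3 ≡ 13 (mod 49)
17^6 ≡ 22 (mod 49)
17^7 ≡ 31 (mod 49)
17^14 ≡ 30 (mod 49)
17^21 ≡ 48 (mod 49)
17^42 ≡ 1 (mod 49) ✓
The order of 17 is 42, so the subgroup it generates has 42 elements.
Index = |(Z/49Z)^×| / |⟨17⟩| = 42 / 42 = 1.

1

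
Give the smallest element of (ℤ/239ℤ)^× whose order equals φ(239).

φ(239) = 239 − 1 = 238 = 2 · 7 · 17.
g is a primitive root iff g^(238/q) ≢ 1 (mod 239) for each prime q ∈ {2, 7, 17}.
g = 2: 2^119 ≡ 1 — hits 1, so not a primitive root.
g = 3: 3^119 ≡ 1 — hits 1, so not a primitive root.
g = 4: 4^119 ≡ 1 — hits 1, so not a primitive root.
g = 5: 5^119 ≡ 1 — hits 1, so not a primitive root.
g = 6: 6^119 ≡ 1 — hits 1, so not a primitive root.
g = 7: 7^119 ≡ 238; 7^34 ≡ 24; 7^14 ≡ 211 — none is 1, so 7 is a primitive root.
The smallest primitive root modulo 239 is 7.

7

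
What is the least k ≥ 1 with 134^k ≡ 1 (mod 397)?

396

The order of 134 must divide φ(397) = 397 − 1 = 396 = 2^2 · 3^2 · 11.
Divisors of 396: 1, 2, 3, 4, 6, 9, 11, 12, 18, 22, 33, 36, 44, 66, 99, 132, 198, 396.
Compute 134^d (mod 397) for the divisors d until we hit 1:
134^1 ≡ 134 (mod 397)
134^2 ≡ 91 (mod 397)
134^3 ≡ 284 (mod 397)
134^4 ≡ 341 (mod 397)
134^6 ≡ 65 (mod 397)
134^9 ≡ 198 (mod 397)
134^11 ≡ 153 (mod 397)
134^12 ≡ 255 (mod 397)
134^18 ≡ 298 (mod 397)
134^22 ≡ 383 (mod 397)
134^33 ≡ 240 (mod 397)
134^36 ≡ 273 (mod 397)
134^44 ≡ 196 (mod 397)
134^66 ≡ 35 (mod 397)
134^99 ≡ 63 (mod 397)
134^132 ≡ 34 (mod 397)
134^198 ≡ 396 (mod 397)
134^396 ≡ 1 (mod 397) ✓
So ord_397(134) = 396.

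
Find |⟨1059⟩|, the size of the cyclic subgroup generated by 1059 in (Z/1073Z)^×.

Since 1059 ∈ (Z/1073Z)^×, its order divides φ(1073) = φ(29·37) = (29−1)·(37−1) = 28·36 = 1008 = 2^4 · 3^2 · 7.
Divisors of 1008: 1, 2, 3, 4, 6, 7, 8, 9, 12, 14, 16, 18, 21, 24, 28, 36, 42, 48, 56, 63, 72, 84, 112, 126, 144, 168, 252, 336, 504, 1008.
Test each divisor d:
1059^1 ≡ 1059
1059^2 ≡ 196
1059^3 ≡ 475
1059^4 ≡ 861
1059^6 ≡ 295
1059^7 ≡ 162
1059^8 ≡ 951
1059^9 ≡ 635
1059^12 ≡ 112
1059^14 ≡ 492
1059^16 ≡ 935
1059^18 ≡ 850
1059^21 ≡ 302
1059^24 ≡ 741
1059^28 ≡ 639
1059^36 ≡ 371
1059^42 ≡ 1072
1059^48 ≡ 778
1059^56 ≡ 581
1059^63 ≡ 771
1059^72 ≡ 297
1059^84 ≡ 1
Therefore the multiplicative order of 1059 modulo 1073 is 84.

84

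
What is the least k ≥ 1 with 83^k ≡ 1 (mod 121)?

Since 83 ∈ (Z/121Z)^×, its order divides φ(121) = φ(11^2) = 11·(11−1) = 110 = 2 · 5 · 11.
Divisors of 110: 1, 2, 5, 10, 11, 22, 55, 110.
Check 83^d mod 121 for each divisor in increasing order:
83^1 ≡ 83 (mod 121)
83^2 ≡ 113 (mod 121)
83^5 ≡ 109 (mod 121)
83^10 ≡ 23 (mod 121)
83^11 ≡ 94 (mod 121)
83^22 ≡ 3 (mod 121)
83^55 ≡ 120 (mod 121)
83^110 ≡ 1 (mod 121) ✓
The smallest such exponent is 110, so the order of 83 is 110.

110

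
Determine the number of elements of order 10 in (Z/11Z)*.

4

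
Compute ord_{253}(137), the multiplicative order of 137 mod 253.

By Lagrange's theorem, ord_253(137) divides φ(253) = φ(11·23) = (11−1)·(23−1) = 10·22 = 220 = 2^2 · 5 · 11.
Divisors of 220: 1, 2, 4, 5, 10, 11, 20, 22, 44, 55, 110, 220.
Compute 137^d (mod 253) for the divisors d until we hit 1:
137^1 ≡ 137 (mod 253)
137^2 ≡ 47 (mod 253)
137^4 ≡ 185 (mod 253)
137^5 ≡ 45 (mod 253)
137^10 ≡ 1 (mod 253) ✓
Therefore the multiplicative order of 137 modulo 253 is 10.

10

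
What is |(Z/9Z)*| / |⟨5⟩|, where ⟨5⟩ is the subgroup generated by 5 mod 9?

1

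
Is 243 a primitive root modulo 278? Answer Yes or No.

φ(278) = φ(2)·φ(139) = 1·138 = 138 = 2 · 3 · 23.
An element g generates (Z/278Z)^× iff g^(138/q) ≢ 1 (mod 278) for each prime q ∈ {2, 3, 23}.
243^69 ≡ 277 (mod 278)  [q = 2: ≢ 1 ✓]
243^46 ≡ 235 (mod 278)  [q = 3: ≢ 1 ✓]
243^6 ≡ 77 (mod 278)  [q = 23: ≢ 1 ✓]
None equal 1, so ord_278(243) = 138: 243 is a primitive root.

Yes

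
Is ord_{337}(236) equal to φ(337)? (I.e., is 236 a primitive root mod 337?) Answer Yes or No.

Yes

φ(337) = 337 − 1 = 336 = 2^4 · 3 · 7.
It suffices to check that the order of 236 is not a proper divisor of 336: compute 236^(336/q) for q ∈ {2, 3, 7}.
236^168 ≡ 336 (mod 337)  [q = 2: ≢ 1 ✓]
236^112 ≡ 208 (mod 337)  [q = 3: ≢ 1 ✓]
236^48 ≡ 52 (mod 337)  [q = 7: ≢ 1 ✓]
Every test exponent gives a nontrivial residue, hence 236 generates the full group.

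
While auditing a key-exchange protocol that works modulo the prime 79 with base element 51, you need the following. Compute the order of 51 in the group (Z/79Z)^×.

39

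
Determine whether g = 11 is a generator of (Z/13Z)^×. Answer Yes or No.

Yes

φ(13) = 13 − 1 = 12 = 2^2 · 3.
It suffices to check that the order of 11 is not a proper divisor of 12: compute 11^(12/q) for q ∈ {2, 3}.
11^6 ≡ 12 (mod 13)  [q = 2: ≢ 1 ✓]
11^4 ≡ 3 (mod 13)  [q = 3: ≢ 1 ✓]
All checks pass, so 11 has order 12 and is a primitive root modulo 13.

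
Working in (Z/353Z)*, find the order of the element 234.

352

Since 234 ∈ (Z/353Z)^×, its order divides φ(353) = 353 − 1 = 352 = 2^5 · 11.
Divisors of 352: 1, 2, 4, 8, 11, 16, 22, 32, 44, 88, 176, 352.
Test each divisor d:
234^1 ≡ 234 (mod 353)
234^2 ≡ 41 (mod 353)
234^4 ≡ 269 (mod 353)
234^8 ≡ 349 (mod 353)
234^11 ≡ 101 (mod 353)
234^16 ≡ 16 (mod 353)
234^22 ≡ 317 (mod 353)
234^32 ≡ 256 (mod 353)
234^44 ≡ 237 (mod 353)
234^88 ≡ 42 (mod 353)
234^176 ≡ 352 (mod 353)
234^352 ≡ 1 (mod 353) ✓
Therefore the multiplicative order of 234 modulo 353 is 352.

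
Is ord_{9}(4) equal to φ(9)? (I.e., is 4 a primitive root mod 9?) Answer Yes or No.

φ(9) = φ(3^2) = 3·(3−1) = 6 = 2 · 3.
4 is a primitive root mod 9 iff 4^(φ(9)/q) ≢ 1 for every prime q | φ(9), i.e. q ∈ {2, 3}.
4^3 ≡ 1 (mod 9)  [q = 2: ≡ 1 ✗]
4^2 ≡ 7 (mod 9)  [q = 3: ≢ 1 ✓]
The check at q = 2 fails, so 4 generates a proper subgroup.

No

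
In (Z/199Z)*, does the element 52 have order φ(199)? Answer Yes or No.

φ(199) = 199 − 1 = 198 = 2 · 3^2 · 11.
It suffices to check that the order of 52 is not a proper divisor of 198: compute 52^(198/q) for q ∈ {2, 3, 11}.
52^99 ≡ 1 (mod 199)  [q = 2: ≡ 1 ✗]
52^66 ≡ 1 (mod 199)  [q = 3: ≡ 1 ✗]
52^18 ≡ 121 (mod 199)  [q = 11: ≢ 1 ✓]
The check at q = 2 fails, so 52 generates a proper subgroup.

No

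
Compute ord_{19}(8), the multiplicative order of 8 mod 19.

6

By Lagrange's theorem, ord_19(8) divides φ(19) = 19 − 1 = 18 = 2 · 3^2.
Divisors of 18: 1, 2, 3, 6, 9, 18.
Evaluate successive powers at the divisors of 18:
8^1 ≡ 8
8^2 ≡ 7
8^3 ≡ 18
8^6 ≡ 1
Hence ord(8) = 6.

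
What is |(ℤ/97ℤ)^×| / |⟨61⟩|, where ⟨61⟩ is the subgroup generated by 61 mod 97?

32

By Lagrange's theorem, ord_97(61) divides φ(97) = 97 − 1 = 96 = 2^5 · 3.
Divisors of 96: 1, 2, 3, 4, 6, 8, 12, 16, 24, 32, 48, 96.
Evaluate successive powers at the divisors of 96:
61^1 ≡ 61 (mod 97)
61^2 ≡ 35 (mod 97)
61^3 ≡ 1 (mod 97) ✓
The order of 61 is 3, so the subgroup it generates has 3 elements.
[(Z/97Z)^× : ⟨61⟩] = 96/3 = 32.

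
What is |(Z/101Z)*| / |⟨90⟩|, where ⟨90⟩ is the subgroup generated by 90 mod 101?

ord(90) | φ(101) = 101 − 1 = 100 = 2^2 · 5^2.
Divisors of 100: 1, 2, 4, 5, 10, 20, 25, 50, 100.
Evaluate successive powers at the divisors of 100:
90^1 ≡ 90
90^2 ≡ 20
90^4 ≡ 97
90^5 ≡ 44
90^10 ≡ 17
90^20 ≡ 87
90^25 ≡ 91
90^50 ≡ 100
90^100 ≡ 1
So ord_101(90) = 100, hence |⟨90⟩| = 100.
Index = |(Z/101Z)^×| / |⟨90⟩| = 100 / 100 = 1.

1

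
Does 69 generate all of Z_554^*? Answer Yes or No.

φ(554) = φ(2)·φ(277) = 1·276 = 276 = 2^2 · 3 · 23.
Test 69^(276/q) mod 554 for each prime factor q of 276:
69^138 ≡ 1 (mod 554)  [q = 2: ≡ 1 ✗]
69^92 ≡ 1 (mod 554)  [q = 3: ≡ 1 ✗]
69^12 ≡ 307 (mod 554)  [q = 23: ≢ 1 ✓]
69^138 ≡ 1 shows ord(69) | 138, strictly less than φ(554); not a primitive root.

No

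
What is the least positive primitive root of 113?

φ(113) = 113 − 1 = 112 = 2^4 · 7.
Test candidates g = 2, 3, … against the prime factors q ∈ {2, 7} of φ(113): g is a generator iff g^(112/q) ≢ 1 for every such q.
g = 2: 2^56 ≡ 1 — hits 1, so not a primitive root.
g = 3: 3^56 ≡ 112; 3^16 ≡ 49 — none is 1, so 3 is a primitive root.
Hence the least primitive root of 113 is 3.

3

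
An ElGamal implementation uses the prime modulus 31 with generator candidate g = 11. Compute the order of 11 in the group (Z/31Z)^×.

30

ord(11) | φ(31) = 31 − 1 = 30 = 2 · 3 · 5.
Divisors of 30: 1, 2, 3, 5, 6, 10, 15, 30.
Compute 11^d (mod 31) for the divisors d until we hit 1:
11^1 ≡ 11
11^2 ≡ 28
11^3 ≡ 29
11^5 ≡ 6
11^6 ≡ 4
11^10 ≡ 5
11^15 ≡ 30
11^30 ≡ 1
Therefore the multiplicative order of 11 modulo 31 is 30.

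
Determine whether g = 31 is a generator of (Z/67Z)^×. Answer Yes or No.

Yes

φ(67) = 67 − 1 = 66 = 2 · 3 · 11.
31 is a primitive root mod 67 iff 31^(φ(67)/q) ≢ 1 for every prime q | φ(67), i.e. q ∈ {2, 3, 11}.
31^33 ≡ 66 (mod 67)  [q = 2: ≢ 1 ✓]
31^22 ≡ 29 (mod 67)  [q = 3: ≢ 1 ✓]
31^6 ≡ 40 (mod 67)  [q = 11: ≢ 1 ✓]
All checks pass, so 31 has order 66 and is a primitive root modulo 67.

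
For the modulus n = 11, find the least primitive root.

2

φ(11) = 11 − 1 = 10 = 2 · 5.
Test candidates g = 2, 3, … against the prime factors q ∈ {2, 5} of φ(11): g is a generator iff g^(10/q) ≢ 1 for every such q.
g = 2: 2^5 ≡ 10; 2^2 ≡ 4 — none is 1, so 2 is a primitive root.
The smallest primitive root modulo 11 is 2.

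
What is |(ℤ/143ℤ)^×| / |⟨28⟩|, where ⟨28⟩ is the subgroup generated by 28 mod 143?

2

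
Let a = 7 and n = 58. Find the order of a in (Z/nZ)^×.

ord(7) | φ(58) = φ(2)·φ(29) = 1·28 = 28 = 2^2 · 7.
Divisors of 28: 1, 2, 4, 7, 14, 28.
Compute 7^d (mod 58) for the divisors d until we hit 1:
7^1 ≡ 7
7^2 ≡ 49
7^4 ≡ 23
7^7 ≡ 1
So ord_58(7) = 7.

7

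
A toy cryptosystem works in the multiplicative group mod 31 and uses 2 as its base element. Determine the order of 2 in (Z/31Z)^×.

5

Since 2 ∈ (Z/31Z)^×, its order divides φ(31) = 31 − 1 = 30 = 2 · 3 · 5.
Divisors of 30: 1, 2, 3, 5, 6, 10, 15, 30.
Test each divisor d:
2^1 ≡ 2
2^2 ≡ 4
2^3 ≡ 8
2^5 ≡ 1
The smallest such exponent is 5, so the order of 2 is 5.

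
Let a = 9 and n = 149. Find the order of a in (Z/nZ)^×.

74

By Lagrange's theorem, ord_149(9) divides φ(149) = 149 − 1 = 148 = 2^2 · 37.
Divisors of 148: 1, 2, 4, 37, 74, 148.
Check 9^d mod 149 for each divisor in increasing order:
9^1 ≡ 9
9^2 ≡ 81
9^4 ≡ 5
9^37 ≡ 148
9^74 ≡ 1
So ord_149(9) = 74.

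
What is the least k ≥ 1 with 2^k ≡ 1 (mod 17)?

8

ord(2) | φ(17) = 17 − 1 = 16 = 2^4.
Divisors of 16: 1, 2, 4, 8, 16.
Evaluate successive powers at the divisors of 16:
2^1 ≡ 2 (mod 17)
2^2 ≡ 4 (mod 17)
2^4 ≡ 16 (mod 17)
2^8 ≡ 1 (mod 17) ✓
The smallest such exponent is 8, so the order of 2 is 8.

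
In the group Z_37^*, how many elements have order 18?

6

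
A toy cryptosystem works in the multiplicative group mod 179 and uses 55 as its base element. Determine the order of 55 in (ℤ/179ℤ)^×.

178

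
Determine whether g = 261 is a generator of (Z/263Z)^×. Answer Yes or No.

Yes

φ(263) = 263 − 1 = 262 = 2 · 131.
261 is a primitive root mod 263 iff 261^(φ(263)/q) ≢ 1 for every prime q | φ(263), i.e. q ∈ {2, 131}.
261^131 ≡ 262 (mod 263)  [q = 2: ≢ 1 ✓]
261^2 ≡ 4 (mod 263)  [q = 131: ≢ 1 ✓]
None equal 1, so ord_263(261) = 262: 261 is a primitive root.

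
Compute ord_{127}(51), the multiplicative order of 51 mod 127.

42

The order of 51 must divide φ(127) = 127 − 1 = 126 = 2 · 3^2 · 7.
Divisors of 126: 1, 2, 3, 6, 7, 9, 14, 18, 21, 42, 63, 126.
Test each divisor d:
51^1 ≡ 51
51^2 ≡ 61
51^3 ≡ 63
51^6 ≡ 32
51^7 ≡ 108
51^9 ≡ 111
51^14 ≡ 107
51^18 ≡ 2
51^21 ≡ 126
51^42 ≡ 1
So ord_127(51) = 42.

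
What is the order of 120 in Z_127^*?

The order of 120 must divide φ(127) = 127 − 1 = 126 = 2 · 3^2 · 7.
Divisors of 126: 1, 2, 3, 6, 7, 9, 14, 18, 21, 42, 63, 126.
Test each divisor d:
120^1 ≡ 120 (mod 127)
120^2 ≡ 49 (mod 127)
120^3 ≡ 38 (mod 127)
120^6 ≡ 47 (mod 127)
120^7 ≡ 52 (mod 127)
120^9 ≡ 8 (mod 127)
120^14 ≡ 37 (mod 127)
120^18 ≡ 64 (mod 127)
120^21 ≡ 19 (mod 127)
120^42 ≡ 107 (mod 127)
120^63 ≡ 1 (mod 127) ✓
The smallest such exponent is 63, so the order of 120 is 63.

63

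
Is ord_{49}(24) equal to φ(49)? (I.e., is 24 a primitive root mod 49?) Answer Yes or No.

Yes

φ(49) = φ(7^2) = 7·(7−1) = 42 = 2 · 3 · 7.
24 is a primitive root mod 49 iff 24^(φ(49)/q) ≢ 1 for every prime q | φ(49), i.e. q ∈ {2, 3, 7}.
24^21 ≡ 48 (mod 49)  [q = 2: ≢ 1 ✓]
24^14 ≡ 30 (mod 49)  [q = 3: ≢ 1 ✓]
24^6 ≡ 36 (mod 49)  [q = 7: ≢ 1 ✓]
None equal 1, so ord_49(24) = 42: 24 is a primitive root.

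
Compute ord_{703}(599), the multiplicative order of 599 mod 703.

18

ord(599) | φ(703) = φ(19·37) = (19−1)·(37−1) = 18·36 = 648 = 2^3 · 3^4.
Divisors of 648: 1, 2, 3, 4, 6, 8, 9, 12, 18, 24, 27, 36, 54, 72, 81, 108, 162, 216, 324, 648.
Test each divisor d:
599^1 ≡ 599 (mod 703)
599^2 ≡ 271 (mod 703)
599^3 ≡ 639 (mod 703)
599^4 ≡ 329 (mod 703)
599^6 ≡ 581 (mod 703)
599^8 ≡ 682 (mod 703)
599^9 ≡ 75 (mod 703)
599^12 ≡ 121 (mod 703)
599^18 ≡ 1 (mod 703) ✓
So ord_703(599) = 18.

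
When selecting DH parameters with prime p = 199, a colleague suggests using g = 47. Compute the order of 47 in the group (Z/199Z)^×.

99

Since 47 ∈ (Z/199Z)^×, its order divides φ(199) = 199 − 1 = 198 = 2 · 3^2 · 11.
Divisors of 198: 1, 2, 3, 6, 9, 11, 18, 22, 33, 66, 99, 198.
Compute 47^d (mod 199) for the divisors d until we hit 1:
47^1 ≡ 47 (mod 199)
47^2 ≡ 20 (mod 199)
47^3 ≡ 144 (mod 199)
47^6 ≡ 40 (mod 199)
47^9 ≡ 188 (mod 199)
47^11 ≡ 178 (mod 199)
47^18 ≡ 121 (mod 199)
47^22 ≡ 43 (mod 199)
47^33 ≡ 92 (mod 199)
47^66 ≡ 106 (mod 199)
47^99 ≡ 1 (mod 199) ✓
The smallest such exponent is 99, so the order of 47 is 99.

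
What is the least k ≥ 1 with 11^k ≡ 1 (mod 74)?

The order of 11 must divide φ(74) = φ(2)·φ(37) = 1·36 = 36 = 2^2 · 3^2.
Divisors of 36: 1, 2, 3, 4, 6, 9, 12, 18, 36.
Evaluate successive powers at the divisors of 36:
11^1 ≡ 11 (mod 74)
11^2 ≡ 47 (mod 74)
11^3 ≡ 73 (mod 74)
11^4 ≡ 63 (mod 74)
11^6 ≡ 1 (mod 74) ✓
So ord_74(11) = 6.

6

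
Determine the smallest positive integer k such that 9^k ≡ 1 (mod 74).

Since 9 ∈ (Z/74Z)^×, its order divides φ(74) = φ(2)·φ(37) = 1·36 = 36 = 2^2 · 3^2.
Divisors of 36: 1, 2, 3, 4, 6, 9, 12, 18, 36.
Check 9^d mod 74 for each divisor in increasing order:
9^1 ≡ 9 (mod 74)
9^2 ≡ 7 (mod 74)
9^3 ≡ 63 (mod 74)
9^4 ≡ 49 (mod 74)
9^6 ≡ 47 (mod 74)
9^9 ≡ 1 (mod 74) ✓
Therefore the multiplicative order of 9 modulo 74 is 9.

9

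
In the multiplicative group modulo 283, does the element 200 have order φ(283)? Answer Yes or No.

φ(283) = 283 − 1 = 282 = 2 · 3 · 47.
It suffices to check that the order of 200 is not a proper divisor of 282: compute 200^(282/q) for q ∈ {2, 3, 47}.
200^141 ≡ 282 (mod 283)  [q = 2: ≢ 1 ✓]
200^94 ≡ 238 (mod 283)  [q = 3: ≢ 1 ✓]
200^6 ≡ 281 (mod 283)  [q = 47: ≢ 1 ✓]
Every test exponent gives a nontrivial residue, hence 200 generates the full group.

Yes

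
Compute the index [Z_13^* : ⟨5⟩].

The order of 5 must divide φ(13) = 13 − 1 = 12 = 2^2 · 3.
Divisors of 12: 1, 2, 3, 4, 6, 12.
Evaluate successive powers at the divisors of 12:
5^1 ≡ 5
5^2 ≡ 12
5^3 ≡ 8
5^4 ≡ 1
Thus |⟨5⟩| = ord(5) = 4.
The index is φ(13) / ord(5) = 12 / 4 = 3.

3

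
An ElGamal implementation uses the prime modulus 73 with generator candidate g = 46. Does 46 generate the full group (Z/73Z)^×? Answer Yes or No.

No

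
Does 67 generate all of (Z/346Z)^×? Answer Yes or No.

φ(346) = φ(2)·φ(173) = 1·172 = 172 = 2^2 · 43.
67 is a primitive root mod 346 iff 67^(φ(346)/q) ≢ 1 for every prime q | φ(346), i.e. q ∈ {2, 43}.
67^86 ≡ 1 (mod 346)  [q = 2: ≡ 1 ✗]
67^4 ≡ 81 (mod 346)  [q = 43: ≢ 1 ✓]
67^86 ≡ 1 shows ord(67) | 86, strictly less than φ(346); not a primitive root.

No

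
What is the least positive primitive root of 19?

2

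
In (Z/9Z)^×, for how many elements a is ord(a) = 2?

1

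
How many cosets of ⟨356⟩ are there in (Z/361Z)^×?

1

By Lagrange's theorem, ord_361(356) divides φ(361) = φ(19^2) = 19·(19−1) = 342 = 2 · 3^2 · 19.
Divisors of 342: 1, 2, 3, 6, 9, 18, 19, 38, 57, 114, 171, 342.
Compute 356^d (mod 361) for the divisors d until we hit 1:
356^1 ≡ 356 (mod 361)
356^2 ≡ 25 (mod 361)
356^3 ≡ 236 (mod 361)
356^6 ≡ 102 (mod 361)
356^9 ≡ 246 (mod 361)
356^18 ≡ 229 (mod 361)
356^19 ≡ 299 (mod 361)
356^38 ≡ 234 (mod 361)
356^57 ≡ 293 (mod 361)
356^114 ≡ 292 (mod 361)
356^171 ≡ 360 (mod 361)
356^342 ≡ 1 (mod 361) ✓
The order of 356 is 342, so the subgroup it generates has 342 elements.
The index is φ(361) / ord(356) = 342 / 342 = 1.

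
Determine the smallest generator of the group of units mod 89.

3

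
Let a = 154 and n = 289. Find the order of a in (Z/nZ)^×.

17

The order of 154 must divide φ(289) = φ(17^2) = 17·(17−1) = 272 = 2^4 · 17.
Divisors of 272: 1, 2, 4, 8, 16, 17, 34, 68, 136, 272.
Evaluate successive powers at the divisors of 272:
154^1 ≡ 154
154^2 ≡ 18
154^4 ≡ 35
154^8 ≡ 69
154^16 ≡ 137
154^17 ≡ 1
Hence ord(154) = 17.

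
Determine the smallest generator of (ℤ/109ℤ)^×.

6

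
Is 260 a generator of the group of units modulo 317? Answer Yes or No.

φ(317) = 317 − 1 = 316 = 2^2 · 79.
An element g generates (Z/317Z)^× iff g^(316/q) ≢ 1 (mod 317) for each prime q ∈ {2, 79}.
260^158 ≡ 1 (mod 317)  [q = 2: ≡ 1 ✗]
260^4 ≡ 218 (mod 317)  [q = 79: ≢ 1 ✓]
260^158 ≡ 1 shows ord(260) | 158, strictly less than φ(317); not a primitive root.

No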